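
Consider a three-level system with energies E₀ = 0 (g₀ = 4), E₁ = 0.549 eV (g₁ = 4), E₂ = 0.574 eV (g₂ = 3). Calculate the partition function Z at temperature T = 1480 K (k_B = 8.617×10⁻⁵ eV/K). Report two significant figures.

k_BT = 8.617×10⁻⁵ × 1480 K = 0.1275 eV.
Eᵢ/kT = 0, 4.306, 4.502.
Z = Σ gᵢe^(−Eᵢ/kT) = 4·e^(−0) + 4·e^(−4.306) + 3·e^(−4.502) = 4.000 + 0.05395 + 0.03326 = 4.087.

Z = 4.1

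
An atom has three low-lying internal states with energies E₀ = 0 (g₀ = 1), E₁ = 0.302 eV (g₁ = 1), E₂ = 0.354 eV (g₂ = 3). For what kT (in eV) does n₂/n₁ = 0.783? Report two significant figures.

n₂/n₁ = (g₂/g₁) exp[−(E₂−E₁)/kT] = 0.783.
⇒ (E₂−E₁)/kT = ln((3/1)/0.783) = ln(3.831) = 1.343.
kT = 0.052 eV / 1.343 = 0.039 eV.

0.039 eV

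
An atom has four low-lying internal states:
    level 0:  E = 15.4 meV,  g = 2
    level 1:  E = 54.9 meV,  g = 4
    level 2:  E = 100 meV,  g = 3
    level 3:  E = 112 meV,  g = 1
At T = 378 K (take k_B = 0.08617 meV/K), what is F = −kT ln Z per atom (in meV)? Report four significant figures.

-25.07 meV

k_BT = 0.08617 × 378 K = 32.5723 meV.
Eᵢ/kT = 0.472794, 1.68548, 3.07009, 3.43850.
Z = Σ gᵢe^(−Eᵢ/kT) = 2·e^(−0.472794) + 4·e^(−1.68548) + 3·e^(−3.07009) + 1·e^(−3.43850) = 1.24652 + 0.741422 + 0.139251 + 0.0321128 = 2.15931.
F = −kT ln Z = −32.5723 × ln(2.15931) = −32.5723 × 0.769789 = -25.07 meV.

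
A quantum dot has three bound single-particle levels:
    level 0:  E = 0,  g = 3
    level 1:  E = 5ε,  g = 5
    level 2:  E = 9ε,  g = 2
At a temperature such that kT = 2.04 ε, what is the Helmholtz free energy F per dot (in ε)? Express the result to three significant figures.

Eᵢ/kT = 0, 2.4510, 4.4118.
Z = Σ gᵢe^(−Eᵢ/kT) = 3·e^(−0) + 5·e^(−2.4510) + 2·e^(−4.4118) = 3.0000 + 0.43104 + 0.024267 = 3.4553.
F = −kT ln Z = −2.04 × ln(3.4553) = −2.04 × 1.2399 = -2.53 ε.

-2.53 ε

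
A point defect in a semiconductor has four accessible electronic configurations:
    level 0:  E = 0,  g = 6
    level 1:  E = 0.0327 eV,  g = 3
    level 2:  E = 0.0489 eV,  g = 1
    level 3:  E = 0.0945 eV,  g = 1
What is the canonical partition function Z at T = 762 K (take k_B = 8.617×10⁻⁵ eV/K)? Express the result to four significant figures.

Z = 8.535

k_BT = 8.617×10⁻⁵ × 762 K = 0.0656615 eV.
Eᵢ/kT = 0, 0.498009, 0.744729, 1.43920.
Z = Σ gᵢe^(−Eᵢ/kT) = 6·e^(−0) + 3·e^(−0.498009) + 1·e^(−0.744729) + 1·e^(−1.43920) = 6.00000 + 1.82322 + 0.474863 + 0.237117 = 8.53520.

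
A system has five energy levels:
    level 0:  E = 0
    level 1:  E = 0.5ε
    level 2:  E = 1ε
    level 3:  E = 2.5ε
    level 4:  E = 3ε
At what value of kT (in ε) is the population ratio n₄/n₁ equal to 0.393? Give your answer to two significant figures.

n₄/n₁ = exp[−(E₄−E₁)/kT] = 0.393.
⇒ (E₄−E₁)/kT = ln(1/0.393) = ln(2.545) = 0.9341.
kT = 2.5ε / 0.9341 = 2.7 ε.

2.7 ε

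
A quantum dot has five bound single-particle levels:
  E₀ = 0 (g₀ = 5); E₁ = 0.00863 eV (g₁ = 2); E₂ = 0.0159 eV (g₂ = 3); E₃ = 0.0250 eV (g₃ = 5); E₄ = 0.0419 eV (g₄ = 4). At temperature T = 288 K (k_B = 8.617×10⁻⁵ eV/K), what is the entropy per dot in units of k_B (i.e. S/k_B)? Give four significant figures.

2.792

k_BT = 8.617×10⁻⁵ × 288 K = 0.0248170 eV.
Eᵢ/kT = 0, 0.347745, 0.640690, 1.00737, 1.68836.
Z = Σ gᵢe^(−Eᵢ/kT) = 5·e^(−0) + 2·e^(−0.347745) + 3·e^(−0.640690) + 5·e^(−1.00737) + 4·e^(−1.68836) = 5.00000 + 1.41256 + 1.58079 + 1.82589 + 0.739290 = 10.5585.
⟨E⟩ = Σ EᵢPᵢ = 0.0107921 eV.
S/k_B = ln Z + ⟨E⟩/kT = ln(10.5585) + 0.0107921/0.0248170 = 2.35693 + 0.434867 = 2.792.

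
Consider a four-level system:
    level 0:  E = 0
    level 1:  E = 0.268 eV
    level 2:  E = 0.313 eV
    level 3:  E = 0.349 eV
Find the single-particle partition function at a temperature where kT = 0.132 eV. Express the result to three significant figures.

Z = 1.30

Eᵢ/kT = 0, 2.0303, 2.3712, 2.6439.
Z = Σ e^(−Eᵢ/kT) = e^(−0) + e^(−2.0303) + e^(−2.3712) + e^(−2.6439) = 1.0000 + 0.13130 + 0.093369 + 0.071084 = 1.2958.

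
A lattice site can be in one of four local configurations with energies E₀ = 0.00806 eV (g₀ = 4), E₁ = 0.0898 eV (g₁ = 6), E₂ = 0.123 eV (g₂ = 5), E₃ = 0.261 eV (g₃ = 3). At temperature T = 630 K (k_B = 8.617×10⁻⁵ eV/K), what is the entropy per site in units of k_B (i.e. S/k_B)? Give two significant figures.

k_BT = 8.617×10⁻⁵ × 630 K = 0.05429 eV.
Eᵢ/kT = 0.1485, 1.654, 2.266, 4.808.
Z = Σ gᵢe^(−Eᵢ/kT) = 4·e^(−0.1485) + 6·e^(−1.654) + 5·e^(−2.266) + 3·e^(−4.808) = 3.448 + 1.148 + 0.5186 + 0.02449 = 5.139.
⟨E⟩ = Σ EᵢPᵢ = 0.03912 eV.
S/k_B = ln Z + ⟨E⟩/kT = ln(5.139) + 0.03912/0.05429 = 1.637 + 0.7206 = 2.4.

2.4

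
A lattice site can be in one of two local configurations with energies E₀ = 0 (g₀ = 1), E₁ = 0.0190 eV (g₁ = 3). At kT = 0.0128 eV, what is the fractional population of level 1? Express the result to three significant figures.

0.405

Eᵢ/kT = 0, 1.4844.
Z = Σ gᵢe^(−Eᵢ/kT) = 1·e^(−0) + 3·e^(−1.4844) = 1.0000 + 0.67991 = 1.6799.
P₁ = g₁ e^(−E₁/kT) / Z = 0.67991/1.6799 = 0.405.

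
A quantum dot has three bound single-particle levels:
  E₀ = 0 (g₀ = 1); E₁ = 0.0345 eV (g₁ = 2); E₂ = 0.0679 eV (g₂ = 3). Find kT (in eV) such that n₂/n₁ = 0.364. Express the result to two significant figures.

n₂/n₁ = (g₂/g₁) exp[−(E₂−E₁)/kT] = 0.364.
⇒ (E₂−E₁)/kT = ln((3/2)/0.364) = ln(4.121) = 1.416.
kT = 0.0334 eV / 1.416 = 0.024 eV.

0.024 eV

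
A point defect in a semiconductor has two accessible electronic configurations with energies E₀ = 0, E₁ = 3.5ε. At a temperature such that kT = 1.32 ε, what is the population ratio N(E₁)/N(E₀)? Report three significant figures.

n₁/n₀ = exp[−(E₁−E₀)/kT] = exp(−(3.5ε)/(1.32ε)) = exp(-2.6515) = 0.0705.

0.0705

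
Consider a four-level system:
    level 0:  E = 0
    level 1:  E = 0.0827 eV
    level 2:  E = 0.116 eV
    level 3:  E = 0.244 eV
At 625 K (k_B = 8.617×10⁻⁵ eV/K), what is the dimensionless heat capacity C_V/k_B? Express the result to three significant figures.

k_BT = 8.617×10⁻⁵ × 625 K = 0.053856 eV.
Eᵢ/kT = 0, 1.5356, 2.1539, 4.5306.
Z = Σ e^(−Eᵢ/kT) = e^(−0) + e^(−1.5356) + e^(−2.1539) + e^(−4.5306) = 1.0000 + 0.21533 + 0.11603 + 0.010774 = 1.3421.
⟨E⟩ = 0.025256 eV, ⟨E²⟩ = 0.0027386 eV².
C_V/k_B = (⟨E²⟩ − ⟨E⟩²)/(kT)² = (0.0027386 − 0.00063787)/0.0029005 = 0.724.

0.724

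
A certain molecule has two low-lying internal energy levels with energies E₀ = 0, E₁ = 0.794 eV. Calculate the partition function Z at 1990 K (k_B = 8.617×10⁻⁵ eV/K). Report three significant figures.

Z = 1.01

k_BT = 8.617×10⁻⁵ × 1990 K = 0.17148 eV.
Eᵢ/kT = 0, 4.6303.
Z = Σ e^(−Eᵢ/kT) = e^(−0) + e^(−4.6303) = 1.0000 + 0.0097518 = 1.0098.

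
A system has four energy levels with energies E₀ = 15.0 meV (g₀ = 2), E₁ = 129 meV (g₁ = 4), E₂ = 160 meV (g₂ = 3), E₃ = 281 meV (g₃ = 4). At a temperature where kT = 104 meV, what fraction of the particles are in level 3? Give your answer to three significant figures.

0.0706

Eᵢ/kT = 0.14423, 1.2404, 1.5385, 2.7019.
Z = Σ gᵢe^(−Eᵢ/kT) = 2·e^(−0.14423) + 4·e^(−1.2404) + 3·e^(−1.5385) + 4·e^(−2.7019) = 1.7314 + 1.1571 + 0.64411 + 0.26831 = 3.8009.
P₃ = g₃ e^(−E₃/kT) / Z = 0.26831/3.8009 = 0.0706.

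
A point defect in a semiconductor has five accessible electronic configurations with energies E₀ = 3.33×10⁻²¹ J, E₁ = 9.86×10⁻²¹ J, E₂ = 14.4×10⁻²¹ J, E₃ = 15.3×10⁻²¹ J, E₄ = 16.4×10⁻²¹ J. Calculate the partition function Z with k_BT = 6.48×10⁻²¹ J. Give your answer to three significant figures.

Eᵢ/kT = 0.51389, 1.5216, 2.2222, 2.3611, 2.5309.
Z = Σ e^(−Eᵢ/kT) = e^(−0.51389) + e^(−1.5216) + e^(−2.2222) + e^(−2.3611) + e^(−2.5309) = 0.59816 + 0.21836 + 0.10837 + 0.094316 + 0.079587 = 1.0988.

Z = 1.10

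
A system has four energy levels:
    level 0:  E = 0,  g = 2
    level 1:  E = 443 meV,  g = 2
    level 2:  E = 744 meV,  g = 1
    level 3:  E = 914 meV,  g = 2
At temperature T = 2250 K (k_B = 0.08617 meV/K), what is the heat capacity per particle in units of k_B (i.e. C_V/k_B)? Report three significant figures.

k_BT = 0.08617 × 2250 K = 193.88 meV.
Eᵢ/kT = 0, 2.2849, 3.8374, 4.7143.
Z = Σ gᵢe^(−Eᵢ/kT) = 2·e^(−0) + 2·e^(−2.2849) + 1·e^(−3.8374) + 2·e^(−4.7143) = 2.0000 + 0.20357 + 0.021550 + 0.017932 = 2.2431.
⟨E⟩ = 54.659 meV, ⟨E²⟩ = 29807 meV².
C_V/k_B = (⟨E²⟩ − ⟨E⟩²)/(kT)² = (29807 − 2987.6)/37589 = 0.713.

0.713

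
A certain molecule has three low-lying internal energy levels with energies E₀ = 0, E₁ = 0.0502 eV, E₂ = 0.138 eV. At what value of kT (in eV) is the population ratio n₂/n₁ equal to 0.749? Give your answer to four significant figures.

n₂/n₁ = exp[−(E₂−E₁)/kT] = 0.749.
⇒ (E₂−E₁)/kT = ln(1/0.749) = ln(1.33511) = 0.289014.
kT = 0.0878 eV / 0.289014 = 0.3038 eV.

0.3038 eV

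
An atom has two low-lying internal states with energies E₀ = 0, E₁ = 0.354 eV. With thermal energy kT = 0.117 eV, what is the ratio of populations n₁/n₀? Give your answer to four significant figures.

0.04853

n₁/n₀ = exp[−(E₁−E₀)/kT] = exp(−(0.354 eV)/(0.117 eV)) = exp(-3.02564) = 0.04853.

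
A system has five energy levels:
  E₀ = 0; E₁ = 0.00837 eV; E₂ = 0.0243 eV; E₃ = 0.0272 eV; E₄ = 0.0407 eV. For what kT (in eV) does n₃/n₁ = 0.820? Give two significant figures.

0.095 eV

n₃/n₁ = exp[−(E₃−E₁)/kT] = 0.820.
⇒ (E₃−E₁)/kT = ln(1/0.820) = ln(1.220) = 0.1989.
kT = 0.01883 eV / 0.1989 = 0.095 eV.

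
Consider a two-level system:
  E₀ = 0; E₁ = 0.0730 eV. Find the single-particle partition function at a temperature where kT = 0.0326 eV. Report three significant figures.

Eᵢ/kT = 0, 2.2393.
Z = Σ e^(−Eᵢ/kT) = e^(−0) + e^(−2.2393) = 1.0000 + 0.10653 = 1.1065.

Z = 1.11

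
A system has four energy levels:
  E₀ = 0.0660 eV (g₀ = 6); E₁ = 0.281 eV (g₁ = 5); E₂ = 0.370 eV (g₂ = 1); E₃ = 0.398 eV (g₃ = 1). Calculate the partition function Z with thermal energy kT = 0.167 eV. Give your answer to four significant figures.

Z = 5.172

Eᵢ/kT = 0.395210, 1.68263, 2.21557, 2.38323.
Z = Σ gᵢe^(−Eᵢ/kT) = 6·e^(−0.395210) + 5·e^(−1.68263) + 1·e^(−2.21557) + 1·e^(−2.38323) = 4.04123 + 0.929422 + 0.109091 + 0.0922521 = 5.17200.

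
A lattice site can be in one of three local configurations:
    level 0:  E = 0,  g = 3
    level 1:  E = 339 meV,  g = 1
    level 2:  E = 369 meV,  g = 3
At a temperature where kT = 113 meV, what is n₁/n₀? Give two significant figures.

0.017

n₁/n₀ = (g₁/g₀) exp[−(E₁−E₀)/kT] = (1/3) × exp(−(339 meV)/(113 meV)) = (1/3) × exp(-3.000) = 0.017.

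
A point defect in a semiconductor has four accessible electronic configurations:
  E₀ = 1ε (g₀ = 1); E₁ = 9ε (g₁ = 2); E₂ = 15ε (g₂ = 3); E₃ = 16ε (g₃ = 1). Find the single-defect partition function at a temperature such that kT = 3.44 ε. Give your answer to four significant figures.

Z = 0.9418

Eᵢ/kT = 0.290698, 2.61628, 4.36047, 4.65116.
Z = Σ gᵢe^(−Eᵢ/kT) = 1·e^(−0.290698) + 2·e^(−2.61628) + 3·e^(−4.36047) + 1·e^(−4.65116) = 0.747741 + 0.146148 + 0.0383171 + 0.00955052 = 0.941757.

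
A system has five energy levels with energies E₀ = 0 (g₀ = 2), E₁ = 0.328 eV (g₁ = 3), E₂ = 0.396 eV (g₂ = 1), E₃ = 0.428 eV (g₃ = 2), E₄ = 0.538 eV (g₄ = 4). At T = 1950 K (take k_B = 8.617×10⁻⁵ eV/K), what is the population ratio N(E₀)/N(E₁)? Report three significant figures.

4.70

k_BT = 8.617×10⁻⁵ × 1950 K = 0.16803 eV.
n₀/n₁ = (g₀/g₁) exp[−(E₀−E₁)/kT] = (2/3) × exp(−(-0.328 eV)/(0.16803 eV)) = (2/3) × exp(1.9520) = 4.70.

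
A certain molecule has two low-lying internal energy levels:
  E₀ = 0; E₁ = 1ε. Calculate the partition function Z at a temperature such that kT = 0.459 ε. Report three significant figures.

Z = 1.11

Eᵢ/kT = 0, 2.1786.
Z = Σ e^(−Eᵢ/kT) = e^(−0) + e^(−2.1786) = 1.0000 + 0.11320 = 1.1132.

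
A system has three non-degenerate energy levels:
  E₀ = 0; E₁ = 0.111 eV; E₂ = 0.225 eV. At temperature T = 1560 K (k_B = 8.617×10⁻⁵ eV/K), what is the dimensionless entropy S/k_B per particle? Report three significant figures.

0.901

k_BT = 8.617×10⁻⁵ × 1560 K = 0.13443 eV.
Eᵢ/kT = 0, 0.82571, 1.6737.
Z = Σ e^(−Eᵢ/kT) = e^(−0) + e^(−0.82571) + e^(−1.6737) = 1.0000 + 0.43792 + 0.18755 = 1.6255.
⟨E⟩ = Σ EᵢPᵢ = 0.055865 eV.
S/k_B = ln Z + ⟨E⟩/kT = ln(1.6255) + 0.055865/0.13443 = 0.48582 + 0.41557 = 0.901.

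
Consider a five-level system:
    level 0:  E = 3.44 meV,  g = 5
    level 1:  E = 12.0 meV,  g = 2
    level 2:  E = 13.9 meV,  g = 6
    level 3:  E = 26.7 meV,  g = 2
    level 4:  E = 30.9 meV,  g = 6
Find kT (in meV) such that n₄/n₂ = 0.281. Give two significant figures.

n₄/n₂ = (g₄/g₂) exp[−(E₄−E₂)/kT] = 0.281.
⇒ (E₄−E₂)/kT = ln((6/6)/0.281) = ln(3.559) = 1.269.
kT = 17.0 meV / 1.269 = 13 meV.

13 meV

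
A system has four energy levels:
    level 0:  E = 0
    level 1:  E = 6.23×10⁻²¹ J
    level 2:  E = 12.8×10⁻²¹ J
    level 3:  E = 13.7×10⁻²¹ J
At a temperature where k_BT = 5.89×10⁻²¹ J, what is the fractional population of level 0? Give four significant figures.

Eᵢ/kT = 0, 1.05772, 2.17317, 2.32598.
Z = Σ e^(−Eᵢ/kT) = e^(−0) + e^(−1.05772) + e^(−2.17317) + e^(−2.32598) = 1.00000 + 0.347247 + 0.113816 + 0.0976877 = 1.55875.
P₀ = e^(−E₀/kT) / Z = 1.00000/1.55875 = 0.6415.

0.6415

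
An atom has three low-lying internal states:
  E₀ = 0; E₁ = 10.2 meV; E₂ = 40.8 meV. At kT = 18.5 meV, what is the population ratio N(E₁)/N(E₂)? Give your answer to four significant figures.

5.228

n₁/n₂ = exp[−(E₁−E₂)/kT] = exp(−(-30.6 meV)/(18.5 meV)) = exp(1.65405) = 5.228.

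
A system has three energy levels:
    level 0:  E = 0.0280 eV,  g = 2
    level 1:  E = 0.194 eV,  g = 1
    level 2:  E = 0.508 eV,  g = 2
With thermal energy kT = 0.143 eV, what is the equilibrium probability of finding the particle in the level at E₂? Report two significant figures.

0.029

Eᵢ/kT = 0.1958, 1.357, 3.552.
Z = Σ gᵢe^(−Eᵢ/kT) = 2·e^(−0.1958) + 1·e^(−1.357) + 2·e^(−3.552) = 1.644 + 0.2574 + 0.05733 = 1.959.
P₂ = g₂ e^(−E₂/kT) / Z = 0.05733/1.959 = 0.029.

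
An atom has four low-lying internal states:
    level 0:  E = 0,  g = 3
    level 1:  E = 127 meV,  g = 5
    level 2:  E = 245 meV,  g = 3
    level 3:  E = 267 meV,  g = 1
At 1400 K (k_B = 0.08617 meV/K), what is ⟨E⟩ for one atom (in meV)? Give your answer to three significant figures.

66.2 meV

k_BT = 0.08617 × 1400 K = 120.64 meV.
Eᵢ/kT = 0, 1.0527, 2.0308, 2.2132.
Z = Σ gᵢe^(−Eᵢ/kT) = 3·e^(−0) + 5·e^(−1.0527) + 3·e^(−2.0308) + 1·e^(−2.2132) = 3.0000 + 1.7450 + 0.39369 + 0.10935 = 5.2480.
⟨E⟩ = Σ Eᵢ gᵢe^(−Eᵢ/kT) / Z = (0·3.0000 + 127·1.7450 + 245·0.39369 + 267·0.10935) / 5.2480 = 66.2 meV.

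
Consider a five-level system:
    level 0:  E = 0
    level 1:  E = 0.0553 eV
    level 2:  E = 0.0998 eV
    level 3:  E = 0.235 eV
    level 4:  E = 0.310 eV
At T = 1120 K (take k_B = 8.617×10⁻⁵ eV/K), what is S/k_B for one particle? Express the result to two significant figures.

k_BT = 8.617×10⁻⁵ × 1120 K = 0.09651 eV.
Eᵢ/kT = 0, 0.5730, 1.034, 2.435, 3.212.
Z = Σ e^(−Eᵢ/kT) = e^(−0) + e^(−0.5730) + e^(−1.034) + e^(−2.435) + e^(−3.212) = 1.000 + 0.5638 + 0.3556 + 0.08760 + 0.04028 = 2.047.
⟨E⟩ = Σ EᵢPᵢ = 0.04872 eV.
S/k_B = ln Z + ⟨E⟩/kT = ln(2.047) + 0.04872/0.09651 = 0.7164 + 0.5048 = 1.2.

1.2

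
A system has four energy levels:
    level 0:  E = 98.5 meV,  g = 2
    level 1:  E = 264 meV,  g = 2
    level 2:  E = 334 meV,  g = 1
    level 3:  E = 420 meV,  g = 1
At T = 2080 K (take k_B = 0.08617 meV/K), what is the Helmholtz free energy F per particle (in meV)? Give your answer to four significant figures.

-111.6 meV

k_BT = 0.08617 × 2080 K = 179.234 meV.
Eᵢ/kT = 0.549561, 1.47293, 1.86349, 2.34331.
Z = Σ gᵢe^(−Eᵢ/kT) = 2·e^(−0.549561) + 2·e^(−1.47293) + 1·e^(−1.86349) + 1·e^(−2.34331) = 1.15441 + 0.458506 + 0.155130 + 0.0960093 = 1.86406.
F = −kT ln Z = −179.234 × ln(1.86406) = −179.234 × 0.622757 = -111.6 meV.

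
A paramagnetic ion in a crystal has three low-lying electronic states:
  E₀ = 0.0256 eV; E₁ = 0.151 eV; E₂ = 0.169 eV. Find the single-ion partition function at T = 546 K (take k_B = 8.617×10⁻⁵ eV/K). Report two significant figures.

Z = 0.65

k_BT = 8.617×10⁻⁵ × 546 K = 0.04705 eV.
Eᵢ/kT = 0.5441, 3.209, 3.592.
Z = Σ e^(−Eᵢ/kT) = e^(−0.5441) + e^(−3.209) + e^(−3.592) = 0.5804 + 0.04040 + 0.02754 = 0.6483.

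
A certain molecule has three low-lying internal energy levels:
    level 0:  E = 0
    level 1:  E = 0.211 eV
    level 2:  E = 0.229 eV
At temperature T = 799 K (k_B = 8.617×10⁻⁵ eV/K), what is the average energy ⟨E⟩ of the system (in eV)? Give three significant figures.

k_BT = 8.617×10⁻⁵ × 799 K = 0.068850 eV.
Eᵢ/kT = 0, 3.0646, 3.3261.
Z = Σ e^(−Eᵢ/kT) = e^(−0) + e^(−3.0646) + e^(−3.3261) = 1.0000 + 0.046673 + 0.035933 = 1.0826.
⟨E⟩ = Σ Eᵢ e^(−Eᵢ/kT) / Z = (0·1.0000 + 0.211·0.046673 + 0.229·0.035933) / 1.0826 = 0.0167 eV.

0.0167 eV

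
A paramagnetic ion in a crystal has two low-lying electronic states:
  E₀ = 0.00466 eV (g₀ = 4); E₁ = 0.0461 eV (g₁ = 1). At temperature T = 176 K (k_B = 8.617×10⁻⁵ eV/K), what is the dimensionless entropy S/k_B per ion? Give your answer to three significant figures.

1.45

k_BT = 8.617×10⁻⁵ × 176 K = 0.015166 eV.
Eᵢ/kT = 0.30727, 3.0397.
Z = Σ gᵢe^(−Eᵢ/kT) = 4·e^(−0.30727) + 1·e^(−3.0397) = 2.9418 + 0.047849 = 2.9896.
⟨E⟩ = Σ EᵢPᵢ = 0.0053233 eV.
S/k_B = ln Z + ⟨E⟩/kT = ln(2.9896) + 0.0053233/0.015166 = 1.0951 + 0.35100 = 1.45.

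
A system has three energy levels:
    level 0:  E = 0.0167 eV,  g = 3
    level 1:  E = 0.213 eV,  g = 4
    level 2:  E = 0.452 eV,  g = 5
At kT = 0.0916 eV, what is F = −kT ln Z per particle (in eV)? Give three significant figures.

-0.0984 eV

Eᵢ/kT = 0.18231, 2.3253, 4.9345.
Z = Σ gᵢe^(−Eᵢ/kT) = 3·e^(−0.18231) + 4·e^(−2.3253) + 5·e^(−4.9345) = 2.5000 + 0.39102 + 0.035970 = 2.9270.
F = −kT ln Z = −0.0916 × ln(2.9270) = −0.0916 × 1.0740 = -0.0984 eV.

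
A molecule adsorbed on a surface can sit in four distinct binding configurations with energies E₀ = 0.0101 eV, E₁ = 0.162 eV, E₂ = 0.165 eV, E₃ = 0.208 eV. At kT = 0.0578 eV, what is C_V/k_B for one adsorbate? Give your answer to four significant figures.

Eᵢ/kT = 0.174740, 2.80277, 2.85467, 3.59862.
Z = Σ e^(−Eᵢ/kT) = e^(−0.174740) + e^(−2.80277) + e^(−2.85467) + e^(−3.59862) = 0.839675 + 0.0606419 + 0.0575748 + 0.0273615 = 0.985253.
⟨E⟩ = 0.0339971 eV, ⟨E²⟩ = 0.00449467 eV².
C_V/k_B = (⟨E²⟩ − ⟨E⟩²)/(kT)² = (0.00449467 − 0.00115580)/0.00334084 = 0.9994.

0.9994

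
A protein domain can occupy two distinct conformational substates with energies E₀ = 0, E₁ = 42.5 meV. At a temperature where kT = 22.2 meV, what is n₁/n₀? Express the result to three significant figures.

n₁/n₀ = exp[−(E₁−E₀)/kT] = exp(−(42.5 meV)/(22.2 meV)) = exp(-1.9144) = 0.147.

0.147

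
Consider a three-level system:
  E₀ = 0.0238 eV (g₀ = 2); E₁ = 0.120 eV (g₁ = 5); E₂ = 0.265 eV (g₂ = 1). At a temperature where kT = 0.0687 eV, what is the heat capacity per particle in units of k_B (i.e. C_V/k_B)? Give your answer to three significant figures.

Eᵢ/kT = 0.34643, 1.7467, 3.8574.
Z = Σ gᵢe^(−Eᵢ/kT) = 2·e^(−0.34643) + 5·e^(−1.7467) + 1·e^(−3.8574) = 1.4144 + 0.87174 + 0.021123 = 2.3073.
⟨E⟩ = 0.062354 eV, ⟨E²⟩ = 0.0064307 eV².
C_V/k_B = (⟨E²⟩ − ⟨E⟩²)/(kT)² = (0.0064307 − 0.0038880)/0.0047197 = 0.539.

0.539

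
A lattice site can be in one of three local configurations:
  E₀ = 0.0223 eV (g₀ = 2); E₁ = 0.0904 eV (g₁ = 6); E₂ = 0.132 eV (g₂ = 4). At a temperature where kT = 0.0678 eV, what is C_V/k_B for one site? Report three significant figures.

Eᵢ/kT = 0.32891, 1.3333, 1.9469.
Z = Σ gᵢe^(−Eᵢ/kT) = 2·e^(−0.32891) + 6·e^(−1.3333) + 4·e^(−1.9469) = 1.4394 + 1.5816 + 0.57086 = 3.5919.
⟨E⟩ = 0.069720 eV, ⟨E²⟩ = 0.0065669 eV².
C_V/k_B = (⟨E²⟩ − ⟨E⟩²)/(kT)² = (0.0065669 − 0.0048609)/0.0045968 = 0.371.

0.371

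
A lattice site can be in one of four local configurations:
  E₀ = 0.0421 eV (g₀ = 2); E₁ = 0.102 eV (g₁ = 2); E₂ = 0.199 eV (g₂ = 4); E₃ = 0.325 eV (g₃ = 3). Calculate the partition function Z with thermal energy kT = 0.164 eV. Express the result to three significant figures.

Eᵢ/kT = 0.25671, 0.62195, 1.2134, 1.9817.
Z = Σ gᵢe^(−Eᵢ/kT) = 2·e^(−0.25671) + 2·e^(−0.62195) + 4·e^(−1.2134) + 3·e^(−1.9817) = 1.5472 + 1.0738 + 1.1887 + 0.41350 = 4.2232.

Z = 4.22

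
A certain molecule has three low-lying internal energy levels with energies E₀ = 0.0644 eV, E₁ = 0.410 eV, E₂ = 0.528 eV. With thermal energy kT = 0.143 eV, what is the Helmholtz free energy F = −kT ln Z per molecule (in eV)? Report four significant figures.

0.04714 eV

Eᵢ/kT = 0.450350, 2.86713, 3.69231.
Z = Σ e^(−Eᵢ/kT) = e^(−0.450350) + e^(−2.86713) + e^(−3.69231) = 0.637405 + 0.0568619 + 0.0249144 = 0.719181.
F = −kT ln Z = −0.143 × ln(0.719181) = −0.143 × -0.329642 = 0.04714 eV.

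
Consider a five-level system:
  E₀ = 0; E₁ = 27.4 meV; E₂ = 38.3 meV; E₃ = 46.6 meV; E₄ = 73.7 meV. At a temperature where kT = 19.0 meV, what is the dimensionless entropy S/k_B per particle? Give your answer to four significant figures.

Eᵢ/kT = 0, 1.44211, 2.01579, 2.45263, 3.87895.
Z = Σ e^(−Eᵢ/kT) = e^(−0) + e^(−1.44211) + e^(−2.01579) + e^(−2.45263) + e^(−3.87895) = 1.00000 + 0.236428 + 0.133215 + 0.0860669 + 0.0206725 = 1.47638.
⟨E⟩ = Σ EᵢPᵢ = 11.5922 meV.
S/k_B = ln Z + ⟨E⟩/kT = ln(1.47638) + 11.5922/19.0 = 0.389593 + 0.610116 = 0.9997.

0.9997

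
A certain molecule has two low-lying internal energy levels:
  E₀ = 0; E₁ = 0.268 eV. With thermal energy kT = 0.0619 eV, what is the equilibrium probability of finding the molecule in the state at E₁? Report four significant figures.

Eᵢ/kT = 0, 4.32956.
Z = Σ e^(−Eᵢ/kT) = e^(−0) + e^(−4.32956) = 1.00000 + 0.0131733 = 1.01317.
P₁ = e^(−E₁/kT) / Z = 0.0131733/1.01317 = 0.01300.

0.01300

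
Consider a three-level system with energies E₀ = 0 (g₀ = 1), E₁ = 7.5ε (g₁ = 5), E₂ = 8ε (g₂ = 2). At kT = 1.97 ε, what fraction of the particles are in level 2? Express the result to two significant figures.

Eᵢ/kT = 0, 3.807, 4.061.
Z = Σ gᵢe^(−Eᵢ/kT) = 1·e^(−0) + 5·e^(−3.807) + 2·e^(−4.061) = 1.000 + 0.1111 + 0.03446 = 1.146.
P₂ = g₂ e^(−E₂/kT) / Z = 0.03446/1.146 = 0.030.

0.030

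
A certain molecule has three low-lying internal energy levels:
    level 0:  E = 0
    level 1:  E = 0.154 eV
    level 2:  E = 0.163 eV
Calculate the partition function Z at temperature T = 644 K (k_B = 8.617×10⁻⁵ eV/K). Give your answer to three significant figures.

k_BT = 8.617×10⁻⁵ × 644 K = 0.055493 eV.
Eᵢ/kT = 0, 2.7751, 2.9373.
Z = Σ e^(−Eᵢ/kT) = e^(−0) + e^(−2.7751) + e^(−2.9373) = 1.0000 + 0.062343 + 0.053009 = 1.1154.

Z = 1.12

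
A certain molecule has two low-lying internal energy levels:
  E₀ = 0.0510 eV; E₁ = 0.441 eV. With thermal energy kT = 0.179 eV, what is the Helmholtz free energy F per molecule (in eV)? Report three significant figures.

Eᵢ/kT = 0.28492, 2.4637.
Z = Σ e^(−Eᵢ/kT) = e^(−0.28492) + e^(−2.4637) = 0.75207 + 0.085119 = 0.83719.
F = −kT ln Z = −0.179 × ln(0.83719) = −0.179 × -0.17770 = 0.0318 eV.

0.0318 eV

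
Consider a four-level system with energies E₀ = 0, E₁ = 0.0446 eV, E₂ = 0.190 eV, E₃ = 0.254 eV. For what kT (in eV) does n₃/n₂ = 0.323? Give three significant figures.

n₃/n₂ = exp[−(E₃−E₂)/kT] = 0.323.
⇒ (E₃−E₂)/kT = ln(1/0.323) = ln(3.0960) = 1.1301.
kT = 0.064 eV / 1.1301 = 0.0566 eV.

0.0566 eV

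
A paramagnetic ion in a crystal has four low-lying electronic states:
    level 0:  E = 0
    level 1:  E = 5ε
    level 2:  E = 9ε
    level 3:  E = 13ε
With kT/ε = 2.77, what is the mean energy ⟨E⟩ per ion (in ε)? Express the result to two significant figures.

Eᵢ/kT = 0, 1.805, 3.249, 4.693.
Z = Σ e^(−Eᵢ/kT) = e^(−0) + e^(−1.805) + e^(−3.249) + e^(−4.693) = 1.000 + 0.1645 + 0.03881 + 0.009159 = 1.212.
⟨E⟩ = Σ Eᵢ e^(−Eᵢ/kT) / Z = (0·1.000 + 5·0.1645 + 9·0.03881 + 13·0.009159) / 1.212 = 1.1 ε.

1.1 ε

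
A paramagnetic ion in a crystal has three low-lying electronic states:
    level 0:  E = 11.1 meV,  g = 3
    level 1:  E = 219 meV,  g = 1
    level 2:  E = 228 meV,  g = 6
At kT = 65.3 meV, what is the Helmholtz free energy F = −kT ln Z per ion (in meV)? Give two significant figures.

-66 meV

Eᵢ/kT = 0.1700, 3.354, 3.492.
Z = Σ gᵢe^(−Eᵢ/kT) = 3·e^(−0.1700) + 1·e^(−3.354) + 6·e^(−3.492) = 2.531 + 0.03494 + 0.1826 = 2.749.
F = −kT ln Z = −65.3 × ln(2.749) = −65.3 × 1.011 = -66 meV.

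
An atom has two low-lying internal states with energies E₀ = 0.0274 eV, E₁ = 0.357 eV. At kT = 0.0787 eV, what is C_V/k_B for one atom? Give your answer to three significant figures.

0.258

Eᵢ/kT = 0.34816, 4.5362.
Z = Σ e^(−Eᵢ/kT) = e^(−0.34816) + e^(−4.5362) = 0.70599 + 0.010714 = 0.71670.
⟨E⟩ = 0.032327 eV, ⟨E²⟩ = 0.0026448 eV².
C_V/k_B = (⟨E²⟩ − ⟨E⟩²)/(kT)² = (0.0026448 − 0.0010450)/0.0061937 = 0.258.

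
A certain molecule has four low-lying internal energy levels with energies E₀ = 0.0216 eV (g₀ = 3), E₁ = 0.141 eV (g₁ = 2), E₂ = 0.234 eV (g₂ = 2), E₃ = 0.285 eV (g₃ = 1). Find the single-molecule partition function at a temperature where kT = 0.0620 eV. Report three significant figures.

Eᵢ/kT = 0.34839, 2.2742, 3.7742, 4.5968.
Z = Σ gᵢe^(−Eᵢ/kT) = 3·e^(−0.34839) + 2·e^(−2.2742) + 2·e^(−3.7742) + 1·e^(−4.5968) = 2.1175 + 0.20576 + 0.045911 + 0.010084 = 2.3793.

Z = 2.38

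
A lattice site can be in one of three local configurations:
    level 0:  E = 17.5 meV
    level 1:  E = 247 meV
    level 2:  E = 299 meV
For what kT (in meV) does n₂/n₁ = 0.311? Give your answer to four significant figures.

44.52 meV

n₂/n₁ = exp[−(E₂−E₁)/kT] = 0.311.
⇒ (E₂−E₁)/kT = ln(1/0.311) = ln(3.21543) = 1.16796.
kT = 52 meV / 1.16796 = 44.52 meV.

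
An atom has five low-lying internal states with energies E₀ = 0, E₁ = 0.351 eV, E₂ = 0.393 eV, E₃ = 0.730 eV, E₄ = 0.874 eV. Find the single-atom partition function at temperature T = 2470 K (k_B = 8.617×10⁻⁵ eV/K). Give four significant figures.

k_BT = 8.617×10⁻⁵ × 2470 K = 0.212840 eV.
Eᵢ/kT = 0, 1.64913, 1.84646, 3.42981, 4.10637.
Z = Σ e^(−Eᵢ/kT) = e^(−0) + e^(−1.64913) + e^(−1.84646) + e^(−3.42981) + e^(−4.10637) = 1.00000 + 0.192217 + 0.157795 + 0.0323931 + 0.0164674 = 1.39887.

Z = 1.399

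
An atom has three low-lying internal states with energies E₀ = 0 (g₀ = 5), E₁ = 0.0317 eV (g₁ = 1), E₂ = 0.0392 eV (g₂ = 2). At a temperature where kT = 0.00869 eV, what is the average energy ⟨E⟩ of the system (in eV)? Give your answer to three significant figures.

Eᵢ/kT = 0, 3.6479, 4.5109.
Z = Σ gᵢe^(−Eᵢ/kT) = 5·e^(−0) + 1·e^(−3.6479) + 2·e^(−4.5109) = 5.0000 + 0.026046 + 0.021977 = 5.0480.
⟨E⟩ = Σ Eᵢ gᵢe^(−Eᵢ/kT) / Z = (0·5.0000 + 0.0317·0.026046 + 0.0392·0.021977) / 5.0480 = 0.000334 eV.

0.000334 eV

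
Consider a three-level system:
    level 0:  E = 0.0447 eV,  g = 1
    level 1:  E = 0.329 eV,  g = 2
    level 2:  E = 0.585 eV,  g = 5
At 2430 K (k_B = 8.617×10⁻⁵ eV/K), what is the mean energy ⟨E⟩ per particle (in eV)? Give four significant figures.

0.2300 eV

k_BT = 8.617×10⁻⁵ × 2430 K = 0.209393 eV.
Eᵢ/kT = 0.213474, 1.57121, 2.79379.
Z = Σ gᵢe^(−Eᵢ/kT) = 1·e^(−0.213474) + 2·e^(−1.57121) + 5·e^(−2.79379) = 0.807773 + 0.415587 + 0.305944 = 1.52930.
⟨E⟩ = Σ Eᵢ gᵢe^(−Eᵢ/kT) / Z = (0.0447·0.807773 + 0.329·0.415587 + 0.585·0.305944) / 1.52930 = 0.2300 eV.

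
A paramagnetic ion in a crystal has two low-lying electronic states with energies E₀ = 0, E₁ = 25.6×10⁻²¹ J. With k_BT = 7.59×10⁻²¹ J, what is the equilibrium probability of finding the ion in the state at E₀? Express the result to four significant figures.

Eᵢ/kT = 0, 3.37286.
Z = Σ e^(−Eᵢ/kT) = e^(−0) + e^(−3.37286) = 1.00000 + 0.0342914 = 1.03429.
P₀ = e^(−E₀/kT) / Z = 1.00000/1.03429 = 0.9668.

0.9668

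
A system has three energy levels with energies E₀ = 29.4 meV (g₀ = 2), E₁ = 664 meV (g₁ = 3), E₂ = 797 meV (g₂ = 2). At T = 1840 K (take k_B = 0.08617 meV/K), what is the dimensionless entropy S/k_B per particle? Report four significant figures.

k_BT = 0.08617 × 1840 K = 158.553 meV.
Eᵢ/kT = 0.185427, 4.18787, 5.02671.
Z = Σ gᵢe^(−Eᵢ/kT) = 2·e^(−0.185427) + 3·e^(−4.18787) + 2·e^(−5.02671) = 1.66150 + 0.0455357 + 0.0131207 = 1.72016.
⟨E⟩ = Σ EᵢPᵢ = 52.0539 meV.
S/k_B = ln Z + ⟨E⟩/kT = ln(1.72016) + 52.0539/158.553 = 0.542417 + 0.328306 = 0.8707.

0.8707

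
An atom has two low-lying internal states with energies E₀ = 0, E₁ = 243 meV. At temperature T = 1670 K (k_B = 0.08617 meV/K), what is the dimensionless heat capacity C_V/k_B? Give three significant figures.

0.375

k_BT = 0.08617 × 1670 K = 143.90 meV.
Eᵢ/kT = 0, 1.6887.
Z = Σ e^(−Eᵢ/kT) = e^(−0) + e^(−1.6887) = 1.0000 + 0.18476 = 1.1848.
⟨E⟩ = 37.894 meV, ⟨E²⟩ = 9208.2 meV².
C_V/k_B = (⟨E²⟩ − ⟨E⟩²)/(kT)² = (9208.2 − 1436.0)/20707 = 0.375.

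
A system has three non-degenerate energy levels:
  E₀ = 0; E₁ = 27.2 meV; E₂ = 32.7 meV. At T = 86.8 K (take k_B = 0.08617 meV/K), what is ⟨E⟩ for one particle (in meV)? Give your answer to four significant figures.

1.087 meV

k_BT = 0.08617 × 86.8 K = 7.47956 meV.
Eᵢ/kT = 0, 3.63658, 4.37191.
Z = Σ e^(−Eᵢ/kT) = e^(−0) + e^(−3.63658) + e^(−4.37191) = 1.00000 + 0.0263423 + 0.0126271 = 1.03897.
⟨E⟩ = Σ Eᵢ e^(−Eᵢ/kT) / Z = (0·1.00000 + 27.2·0.0263423 + 32.7·0.0126271) / 1.03897 = 1.087 meV.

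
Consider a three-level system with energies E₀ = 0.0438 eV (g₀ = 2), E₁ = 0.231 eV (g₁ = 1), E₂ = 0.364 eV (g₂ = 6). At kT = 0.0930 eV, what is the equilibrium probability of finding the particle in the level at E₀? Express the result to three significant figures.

0.860

Eᵢ/kT = 0.47097, 2.4839, 3.9140.
Z = Σ gᵢe^(−Eᵢ/kT) = 2·e^(−0.47097) + 1·e^(−2.4839) + 6·e^(−3.9140) = 1.2488 + 0.083417 + 0.11976 = 1.4520.
P₀ = g₀ e^(−E₀/kT) / Z = 1.2488/1.4520 = 0.860.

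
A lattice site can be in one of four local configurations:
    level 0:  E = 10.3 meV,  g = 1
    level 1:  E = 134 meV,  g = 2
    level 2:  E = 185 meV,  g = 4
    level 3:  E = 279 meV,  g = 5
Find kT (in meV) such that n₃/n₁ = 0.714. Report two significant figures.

n₃/n₁ = (g₃/g₁) exp[−(E₃−E₁)/kT] = 0.714.
⇒ (E₃−E₁)/kT = ln((5/2)/0.714) = ln(3.501) = 1.253.
kT = 145 meV / 1.253 = 120 meV.

120 meV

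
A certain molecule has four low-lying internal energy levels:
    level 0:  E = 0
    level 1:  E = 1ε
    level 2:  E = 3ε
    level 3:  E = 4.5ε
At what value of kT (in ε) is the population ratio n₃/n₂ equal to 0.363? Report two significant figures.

1.5 ε

n₃/n₂ = exp[−(E₃−E₂)/kT] = 0.363.
⇒ (E₃−E₂)/kT = ln(1/0.363) = ln(2.755) = 1.013.
kT = 1.5ε / 1.013 = 1.5 ε.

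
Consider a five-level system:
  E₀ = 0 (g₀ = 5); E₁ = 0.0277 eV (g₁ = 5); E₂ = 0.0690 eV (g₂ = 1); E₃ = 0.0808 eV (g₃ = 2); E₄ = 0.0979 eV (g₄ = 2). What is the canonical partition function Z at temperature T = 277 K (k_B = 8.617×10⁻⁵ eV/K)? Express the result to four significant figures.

Z = 6.723

k_BT = 8.617×10⁻⁵ × 277 K = 0.0238691 eV.
Eᵢ/kT = 0, 1.16050, 2.89077, 3.38513, 4.10154.
Z = Σ gᵢe^(−Eᵢ/kT) = 5·e^(−0) + 5·e^(−1.16050) + 1·e^(−2.89077) + 2·e^(−3.38513) + 2·e^(−4.10154) = 5.00000 + 1.56665 + 0.0555334 + 0.0677465 + 0.0330943 = 6.72302.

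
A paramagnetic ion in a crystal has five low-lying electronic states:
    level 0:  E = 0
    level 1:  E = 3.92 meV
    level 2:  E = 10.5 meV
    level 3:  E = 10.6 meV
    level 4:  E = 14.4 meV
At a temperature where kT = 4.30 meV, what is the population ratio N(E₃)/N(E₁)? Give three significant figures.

0.212

n₃/n₁ = exp[−(E₃−E₁)/kT] = exp(−(6.68 meV)/(4.30 meV)) = exp(-1.5535) = 0.212.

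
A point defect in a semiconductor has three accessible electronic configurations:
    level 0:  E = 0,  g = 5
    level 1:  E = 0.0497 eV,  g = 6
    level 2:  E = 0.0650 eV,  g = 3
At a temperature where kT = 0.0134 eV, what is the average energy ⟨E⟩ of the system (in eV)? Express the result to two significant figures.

Eᵢ/kT = 0, 3.709, 4.851.
Z = Σ gᵢe^(−Eᵢ/kT) = 5·e^(−0) + 6·e^(−3.709) + 3·e^(−4.851) = 5.000 + 0.1470 + 0.02346 = 5.170.
⟨E⟩ = Σ Eᵢ gᵢe^(−Eᵢ/kT) / Z = (0·5.000 + 0.0497·0.1470 + 0.0650·0.02346) / 5.170 = 0.0017 eV.

0.0017 eV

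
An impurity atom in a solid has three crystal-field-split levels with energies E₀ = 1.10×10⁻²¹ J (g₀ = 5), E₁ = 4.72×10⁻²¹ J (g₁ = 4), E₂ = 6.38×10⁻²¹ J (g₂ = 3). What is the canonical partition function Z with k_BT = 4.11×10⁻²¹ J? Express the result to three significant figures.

Z = 5.73

Eᵢ/kT = 0.26764, 1.1484, 1.5523.
Z = Σ gᵢe^(−Eᵢ/kT) = 5·e^(−0.26764) + 4·e^(−1.1484) + 3·e^(−1.5523) = 3.8259 + 1.2686 + 0.63528 = 5.7298.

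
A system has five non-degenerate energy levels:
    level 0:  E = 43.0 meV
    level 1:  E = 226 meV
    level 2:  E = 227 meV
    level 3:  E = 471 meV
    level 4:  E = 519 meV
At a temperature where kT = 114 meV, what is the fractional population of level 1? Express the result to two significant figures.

Eᵢ/kT = 0.3772, 1.982, 1.991, 4.132, 4.553.
Z = Σ e^(−Eᵢ/kT) = e^(−0.3772) + e^(−1.982) + e^(−1.991) + e^(−4.132) + e^(−4.553) = 0.6858 + 0.1378 + 0.1366 + 0.01605 + 0.01054 = 0.9868.
P₁ = e^(−E₁/kT) / Z = 0.1378/0.9868 = 0.14.

0.14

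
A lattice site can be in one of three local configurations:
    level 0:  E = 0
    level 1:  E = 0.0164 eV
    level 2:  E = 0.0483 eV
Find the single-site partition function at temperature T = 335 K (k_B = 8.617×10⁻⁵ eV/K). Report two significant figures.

k_BT = 8.617×10⁻⁵ × 335 K = 0.02887 eV.
Eᵢ/kT = 0, 0.5681, 1.673.
Z = Σ e^(−Eᵢ/kT) = e^(−0) + e^(−0.5681) + e^(−1.673) = 1.000 + 0.5666 + 0.1877 = 1.754.

Z = 1.8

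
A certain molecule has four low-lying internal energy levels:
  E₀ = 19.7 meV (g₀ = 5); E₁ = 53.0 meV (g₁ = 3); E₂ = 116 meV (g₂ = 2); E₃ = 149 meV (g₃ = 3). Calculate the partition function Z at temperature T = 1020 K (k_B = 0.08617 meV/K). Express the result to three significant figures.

k_BT = 0.08617 × 1020 K = 87.893 meV.
Eᵢ/kT = 0.22414, 0.60301, 1.3198, 1.6952.
Z = Σ gᵢe^(−Eᵢ/kT) = 5·e^(−0.22414) + 3·e^(−0.60301) + 2·e^(−1.3198) + 3·e^(−1.6952) = 3.9960 + 1.6415 + 0.53438 + 0.55069 = 6.7226.

Z = 6.72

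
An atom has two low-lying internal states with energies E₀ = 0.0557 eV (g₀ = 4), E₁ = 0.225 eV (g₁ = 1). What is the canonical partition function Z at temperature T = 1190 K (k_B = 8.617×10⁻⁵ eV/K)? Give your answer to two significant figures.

k_BT = 8.617×10⁻⁵ × 1190 K = 0.1025 eV.
Eᵢ/kT = 0.5434, 2.195.
Z = Σ gᵢe^(−Eᵢ/kT) = 4·e^(−0.5434) + 1·e^(−2.195) = 2.323 + 0.1114 = 2.434.

Z = 2.4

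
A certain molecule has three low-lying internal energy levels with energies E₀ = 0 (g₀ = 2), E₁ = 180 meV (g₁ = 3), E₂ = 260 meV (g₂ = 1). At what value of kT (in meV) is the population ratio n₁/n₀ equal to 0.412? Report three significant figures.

n₁/n₀ = (g₁/g₀) exp[−(E₁−E₀)/kT] = 0.412.
⇒ (E₁−E₀)/kT = ln((3/2)/0.412) = ln(3.6408) = 1.2922.
kT = 180 meV / 1.2922 = 139 meV.

139 meV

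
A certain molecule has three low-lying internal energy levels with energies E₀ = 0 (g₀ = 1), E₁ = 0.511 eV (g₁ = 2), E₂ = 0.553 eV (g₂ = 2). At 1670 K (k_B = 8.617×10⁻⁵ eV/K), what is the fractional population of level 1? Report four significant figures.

0.05216

k_BT = 8.617×10⁻⁵ × 1670 K = 0.143904 eV.
Eᵢ/kT = 0, 3.55098, 3.84284.
Z = Σ gᵢe^(−Eᵢ/kT) = 1·e^(−0) + 2·e^(−3.55098) + 2·e^(−3.84284) = 1.00000 + 0.0573930 + 0.0428653 = 1.10026.
P₁ = g₁ e^(−E₁/kT) / Z = 0.0573930/1.10026 = 0.05216.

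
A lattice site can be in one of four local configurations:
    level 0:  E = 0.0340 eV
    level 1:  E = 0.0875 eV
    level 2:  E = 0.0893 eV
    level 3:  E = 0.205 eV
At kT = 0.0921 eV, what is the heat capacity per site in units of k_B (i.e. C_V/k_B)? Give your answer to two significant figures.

Eᵢ/kT = 0.3692, 0.9501, 0.9696, 2.226.
Z = Σ e^(−Eᵢ/kT) = e^(−0.3692) + e^(−0.9501) + e^(−0.9696) + e^(−2.226) = 0.6913 + 0.3867 + 0.3792 + 0.1080 = 1.565.
⟨E⟩ = 0.07242 eV, ⟨E²⟩ = 0.007235 eV².
C_V/k_B = (⟨E²⟩ − ⟨E⟩²)/(kT)² = (0.007235 − 0.005245)/0.008482 = 0.23.

0.23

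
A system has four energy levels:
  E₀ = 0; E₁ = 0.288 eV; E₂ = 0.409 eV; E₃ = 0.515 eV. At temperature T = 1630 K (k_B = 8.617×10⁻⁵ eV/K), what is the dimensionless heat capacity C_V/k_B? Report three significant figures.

k_BT = 8.617×10⁻⁵ × 1630 K = 0.14046 eV.
Eᵢ/kT = 0, 2.0504, 2.9119, 3.6665.
Z = Σ e^(−Eᵢ/kT) = e^(−0) + e^(−2.0504) + e^(−2.9119) + e^(−3.6665) = 1.0000 + 0.12868 + 0.054372 + 0.025566 = 1.2086.
⟨E⟩ = 0.059957 eV, ⟨E²⟩ = 0.021967 eV².
C_V/k_B = (⟨E²⟩ − ⟨E⟩²)/(kT)² = (0.021967 − 0.0035948)/0.019729 = 0.931.

0.931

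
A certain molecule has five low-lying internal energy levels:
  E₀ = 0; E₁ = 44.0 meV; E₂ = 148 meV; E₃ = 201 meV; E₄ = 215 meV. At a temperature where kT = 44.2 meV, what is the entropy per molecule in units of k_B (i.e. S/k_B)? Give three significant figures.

0.754

Eᵢ/kT = 0, 0.99548, 3.3484, 4.5475, 4.8643.
Z = Σ e^(−Eᵢ/kT) = e^(−0) + e^(−0.99548) + e^(−3.3484) + e^(−4.5475) + e^(−4.8643) = 1.0000 + 0.36955 + 0.035141 + 0.010594 + 0.0077172 = 1.4230.
⟨E⟩ = Σ EᵢPᵢ = 17.744 meV.
S/k_B = ln Z + ⟨E⟩/kT = ln(1.4230) + 17.744/44.2 = 0.35277 + 0.40145 = 0.754.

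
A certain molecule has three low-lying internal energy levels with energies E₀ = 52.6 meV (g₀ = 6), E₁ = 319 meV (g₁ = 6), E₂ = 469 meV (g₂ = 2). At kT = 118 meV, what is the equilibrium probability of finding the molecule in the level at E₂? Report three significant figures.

Eᵢ/kT = 0.44576, 2.7034, 3.9746.
Z = Σ gᵢe^(−Eᵢ/kT) = 6·e^(−0.44576) + 6·e^(−2.7034) + 2·e^(−3.9746) = 3.8420 + 0.40186 + 0.037574 = 4.2814.
P₂ = g₂ e^(−E₂/kT) / Z = 0.037574/4.2814 = 0.00878.

0.00878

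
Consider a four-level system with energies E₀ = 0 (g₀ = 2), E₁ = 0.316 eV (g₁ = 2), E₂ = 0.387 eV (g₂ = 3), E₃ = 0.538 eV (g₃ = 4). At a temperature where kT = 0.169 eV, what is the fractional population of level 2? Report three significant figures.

0.109

Eᵢ/kT = 0, 1.8698, 2.2899, 3.1834.
Z = Σ gᵢe^(−Eᵢ/kT) = 2·e^(−0) + 2·e^(−1.8698) + 3·e^(−2.2899) + 4·e^(−3.1834) = 2.0000 + 0.30831 + 0.30383 + 0.16578 = 2.7779.
P₂ = g₂ e^(−E₂/kT) / Z = 0.30383/2.7779 = 0.109.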